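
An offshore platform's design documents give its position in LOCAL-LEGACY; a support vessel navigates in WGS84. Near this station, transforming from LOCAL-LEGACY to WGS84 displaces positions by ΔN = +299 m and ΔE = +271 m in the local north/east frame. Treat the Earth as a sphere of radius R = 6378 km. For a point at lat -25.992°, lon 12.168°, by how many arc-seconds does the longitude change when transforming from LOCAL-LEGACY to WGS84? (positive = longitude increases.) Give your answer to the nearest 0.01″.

Δλ = 9.75″

At latitude -25.992°, cos φ = 0.898855.
One radian of longitude at latitude φ spans R cos φ, so Δλ = ΔE / (R cos φ) = 271.0 / (6378000 × 0.898855) = 4.7271e-05 rad = 9.750″.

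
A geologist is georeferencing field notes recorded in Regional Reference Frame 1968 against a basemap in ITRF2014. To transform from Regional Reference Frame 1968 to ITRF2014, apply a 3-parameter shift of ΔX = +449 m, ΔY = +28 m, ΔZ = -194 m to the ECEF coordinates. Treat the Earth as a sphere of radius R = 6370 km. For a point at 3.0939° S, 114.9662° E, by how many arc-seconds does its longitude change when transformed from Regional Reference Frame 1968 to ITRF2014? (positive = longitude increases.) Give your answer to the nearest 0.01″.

sin φ = -0.053973, cos φ = 0.998542, sin λ = 0.906557, cos λ = -0.422084.
East component: ΔE = −sin λ·ΔX + cos λ·ΔY = −(0.906557)(449) + (-0.422084)(28) = -418.86 m.
1° of latitude spans πR/180 = 111177 m; at latitude φ, 1° of longitude spans that × cos φ = 111015.4 m, so Δλ = -418.86 / 111015.4 × 3600 = -13.583″.

Δλ = -13.58″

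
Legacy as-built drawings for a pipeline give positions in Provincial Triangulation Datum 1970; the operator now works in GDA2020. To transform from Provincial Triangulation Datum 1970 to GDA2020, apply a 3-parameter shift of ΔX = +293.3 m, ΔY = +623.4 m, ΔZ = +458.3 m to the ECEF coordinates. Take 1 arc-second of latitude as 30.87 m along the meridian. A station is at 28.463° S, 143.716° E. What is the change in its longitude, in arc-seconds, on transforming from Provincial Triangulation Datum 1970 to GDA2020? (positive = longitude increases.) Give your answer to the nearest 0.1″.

Δλ = -24.9″

sin φ = -0.476591, cos φ = 0.879125, sin λ = 0.591788, cos λ = -0.806094.
East component: ΔE = −sin λ·ΔX + cos λ·ΔY = −(0.591788)(293.3) + (-0.806094)(623.4) = -676.09 m.
1° of latitude spans 3600 × 30.87 = 111132 m; at latitude φ, 1° of longitude spans that × cos φ = 97698.9 m, so Δλ = -676.09 / 97698.9 × 3600 = -24.913″.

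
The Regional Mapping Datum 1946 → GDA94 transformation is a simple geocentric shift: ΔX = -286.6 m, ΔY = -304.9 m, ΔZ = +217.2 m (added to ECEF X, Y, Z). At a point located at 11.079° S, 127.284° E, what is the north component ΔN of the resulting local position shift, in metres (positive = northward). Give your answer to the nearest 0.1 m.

ΔN = 199.9 m

The local north axis is (−sin φ cos λ, −sin φ sin λ, cos φ), giving ΔN = 33.362 − 46.617 + 213.152 = 199.90 m.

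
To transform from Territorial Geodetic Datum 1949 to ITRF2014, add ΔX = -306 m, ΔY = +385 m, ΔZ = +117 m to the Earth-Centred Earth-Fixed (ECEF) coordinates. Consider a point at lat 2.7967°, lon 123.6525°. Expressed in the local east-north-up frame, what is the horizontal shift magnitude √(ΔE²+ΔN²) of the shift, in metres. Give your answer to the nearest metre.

At φ = 2.7967°, λ = 123.6525°: sin φ = 0.048792, cos φ = 0.998809, sin λ = 0.832414, cos λ = -0.554155.
ΔE = −sin λ·ΔX + cos λ·ΔY = −(0.832414)·(-306) + (-0.554155)·(385) = 41.37 m.
ΔN = −sin φ cos λ·ΔX − sin φ sin λ·ΔY + cos φ·ΔZ = −(0.048792)(-0.554155)(-306) − (0.048792)(0.832414)(385) + (0.998809)(117) = 92.95 m.
Horizontal magnitude = √(ΔE² + ΔN²) = √(41.37² + 92.95²) = 101.74 m.

102 m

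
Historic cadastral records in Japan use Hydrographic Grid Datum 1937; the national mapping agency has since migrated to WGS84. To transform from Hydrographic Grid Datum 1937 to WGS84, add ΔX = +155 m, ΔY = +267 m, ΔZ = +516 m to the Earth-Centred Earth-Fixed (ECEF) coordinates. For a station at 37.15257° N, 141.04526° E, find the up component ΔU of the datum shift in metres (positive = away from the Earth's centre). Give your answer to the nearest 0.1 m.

ΔU = 349.4 m

At φ = 37.15257°, λ = 141.04526°: sin φ = 0.603940, cos φ = 0.797030, sin λ = 0.628706, cos λ = -0.777643.
ΔU = cos φ cos λ·ΔX + cos φ sin λ·ΔY + sin φ·ΔZ = (0.797030)(-0.777643)(155) + (0.797030)(0.628706)(267) + (0.603940)(516) = 349.36 m.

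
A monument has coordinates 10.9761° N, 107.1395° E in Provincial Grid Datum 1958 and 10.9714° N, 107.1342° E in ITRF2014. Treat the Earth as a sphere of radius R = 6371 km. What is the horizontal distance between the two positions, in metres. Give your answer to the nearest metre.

Δφ = 10.9714° − 10.9761° = -0.0047°; Δλ = 107.1342° − 107.1395° = -0.0053°.
1° along a meridian = πR/180 = 111195 m.
ΔN = Δφ × 111195 = -522.6 m; ΔE = Δλ × 111195 × cos(10.9761°) = -0.0053 × 111195 × 0.981707 = -578.6 m.
Distance = √(ΔE² + ΔN²) = √((-578.6)² + (-522.6)²) = 779.6 m.

780 m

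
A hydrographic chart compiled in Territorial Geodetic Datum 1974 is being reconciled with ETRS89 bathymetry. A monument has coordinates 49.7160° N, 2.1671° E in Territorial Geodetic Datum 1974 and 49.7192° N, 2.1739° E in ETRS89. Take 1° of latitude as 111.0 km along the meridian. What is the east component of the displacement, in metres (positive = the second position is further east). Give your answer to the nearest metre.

ΔE = 488 m

Δφ = 49.7192° − 49.7160° = +0.0032°; Δλ = 2.1739° − 2.1671° = +0.0068°.
ΔN = Δφ × 111000 = 355.2 m; ΔE = Δλ × 111000 × cos(49.7160°) = +0.0068 × 111000 × 0.646577 = 488.0 m.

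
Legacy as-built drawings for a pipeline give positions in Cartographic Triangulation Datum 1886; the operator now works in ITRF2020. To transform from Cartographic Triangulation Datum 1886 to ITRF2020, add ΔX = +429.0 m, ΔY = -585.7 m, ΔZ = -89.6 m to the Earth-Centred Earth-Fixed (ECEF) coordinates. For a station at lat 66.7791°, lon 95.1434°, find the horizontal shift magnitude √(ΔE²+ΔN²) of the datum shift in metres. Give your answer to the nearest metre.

At φ = 66.7791°, λ = 95.1434°: sin φ = 0.918992, cos φ = 0.394277, sin λ = 0.995973, cos λ = -0.089649.
ΔE = −sin λ·ΔX + cos λ·ΔY = −(0.995973)·(429.0) + (-0.089649)·(-585.7) = -374.77 m.
ΔN = −sin φ cos λ·ΔX − sin φ sin λ·ΔY + cos φ·ΔZ = −(0.918992)(-0.089649)(429.0) − (0.918992)(0.995973)(-585.7) + (0.394277)(-89.6) = 536.10 m.
Horizontal magnitude = √(ΔE² + ΔN²) = √((-374.77)² + 536.10²) = 654.11 m.

654 m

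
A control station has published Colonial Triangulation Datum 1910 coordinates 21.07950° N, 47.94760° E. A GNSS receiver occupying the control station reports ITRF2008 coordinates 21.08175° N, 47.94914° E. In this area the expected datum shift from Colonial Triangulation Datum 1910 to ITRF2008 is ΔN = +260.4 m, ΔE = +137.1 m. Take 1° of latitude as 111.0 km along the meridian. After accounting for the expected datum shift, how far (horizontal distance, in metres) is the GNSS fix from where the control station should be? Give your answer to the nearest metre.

25 m

Observed coordinate differences: Δφ = +0.00225°, Δλ = +0.00154°.
Converting to metres (1° lat = 111000 m, cos φ = 0.933082): observed ΔN = 249.8 m, observed ΔE = 159.5 m.
Subtracting the expected shift leaves a residual of 249.8 − (260.4) = -10.6 m north and 159.5 − (137.1) = 22.4 m east.
Residual distance = √((-10.6)² + 22.4²) = 24.8 m.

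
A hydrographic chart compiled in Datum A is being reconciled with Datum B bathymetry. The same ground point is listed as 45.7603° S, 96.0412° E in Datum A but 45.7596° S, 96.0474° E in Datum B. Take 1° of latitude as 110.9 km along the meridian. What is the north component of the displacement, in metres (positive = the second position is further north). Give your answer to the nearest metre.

Δφ = -45.7596° − -45.7603° = +0.0007°; Δλ = 96.0474° − 96.0412° = +0.0062°.
ΔN = Δφ × 110900 = 77.6 m; ΔE = Δλ × 110900 × cos(-45.7603°) = +0.0062 × 110900 × 0.697662 = 479.7 m.

ΔN = 78 m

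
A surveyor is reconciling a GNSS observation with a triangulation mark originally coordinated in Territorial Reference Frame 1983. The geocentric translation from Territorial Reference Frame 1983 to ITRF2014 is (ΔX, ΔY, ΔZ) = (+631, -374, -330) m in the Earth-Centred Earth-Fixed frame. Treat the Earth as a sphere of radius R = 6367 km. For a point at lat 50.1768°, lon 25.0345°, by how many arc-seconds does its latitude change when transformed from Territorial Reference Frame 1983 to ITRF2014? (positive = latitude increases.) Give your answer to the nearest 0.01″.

Δφ = -17.13″

sin φ = 0.768024, cos φ = 0.640421, sin λ = 0.423164, cos λ = 0.906053.
North component: ΔN = −sin φ cos λ·ΔX − sin φ sin λ·ΔY + cos φ·ΔZ = −(0.768024)(0.906053)(631) − (0.768024)(0.423164)(-374) + (0.640421)(-330) = -528.88 m.
1° of latitude spans πR/180 = 111125 m, so Δφ = -528.88 / 111125 × 3600 = -17.134″.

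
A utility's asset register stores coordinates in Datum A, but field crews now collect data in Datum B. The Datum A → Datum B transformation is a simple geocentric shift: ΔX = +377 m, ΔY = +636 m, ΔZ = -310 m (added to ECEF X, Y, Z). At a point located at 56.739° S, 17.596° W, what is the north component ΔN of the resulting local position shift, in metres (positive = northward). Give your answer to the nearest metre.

At φ = -56.739°, λ = -17.596°: sin φ = -0.836181, cos φ = 0.548454, sin λ = -0.302303, cos λ = 0.953212.
ΔN = −sin φ cos λ·ΔX − sin φ sin λ·ΔY + cos φ·ΔZ = −(-0.836181)(0.953212)(377) − (-0.836181)(-0.302303)(636) + (0.548454)(-310) = -30.30 m.

ΔN = -30 m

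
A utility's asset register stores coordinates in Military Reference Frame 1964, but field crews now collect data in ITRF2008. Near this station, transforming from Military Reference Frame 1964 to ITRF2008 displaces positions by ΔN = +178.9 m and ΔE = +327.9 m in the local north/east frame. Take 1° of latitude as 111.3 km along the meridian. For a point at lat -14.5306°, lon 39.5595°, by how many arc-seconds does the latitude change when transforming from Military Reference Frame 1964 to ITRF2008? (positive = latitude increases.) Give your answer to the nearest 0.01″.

Δφ = 5.79″

1° of latitude = 111.3 km, so Δφ = 178.9 / 111300 = 0.0016074° = 5.787″.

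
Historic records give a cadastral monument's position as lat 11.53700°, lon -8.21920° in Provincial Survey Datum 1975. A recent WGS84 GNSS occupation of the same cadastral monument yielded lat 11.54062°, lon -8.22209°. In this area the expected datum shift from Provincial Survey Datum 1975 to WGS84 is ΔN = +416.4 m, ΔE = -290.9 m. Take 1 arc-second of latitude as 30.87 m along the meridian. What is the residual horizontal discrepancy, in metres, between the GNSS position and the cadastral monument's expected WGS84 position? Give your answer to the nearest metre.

Observed coordinate differences: Δφ = +0.00362°, Δλ = -0.00289°.
Converting to metres (1° lat = 111132 m, cos φ = 0.979796): observed ΔN = 402.3 m, observed ΔE = -314.7 m.
Subtracting the expected shift leaves a residual of 402.3 − (416.4) = -14.1 m north and -314.7 − (-290.9) = -23.8 m east.
Residual distance = √((-14.1)² + (-23.8)²) = 27.6 m.

28 m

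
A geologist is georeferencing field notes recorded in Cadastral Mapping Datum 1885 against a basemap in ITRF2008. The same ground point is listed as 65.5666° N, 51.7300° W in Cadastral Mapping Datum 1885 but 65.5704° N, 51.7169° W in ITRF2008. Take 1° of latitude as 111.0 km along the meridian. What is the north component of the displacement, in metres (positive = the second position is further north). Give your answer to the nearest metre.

ΔN = 422 m

Δφ = 65.5704° − 65.5666° = +0.0038°; Δλ = -51.7169° − -51.7300° = +0.0131°.
ΔN = Δφ × 111000 = 421.8 m; ΔE = Δλ × 111000 × cos(65.5666°) = +0.0131 × 111000 × 0.413635 = 601.5 m.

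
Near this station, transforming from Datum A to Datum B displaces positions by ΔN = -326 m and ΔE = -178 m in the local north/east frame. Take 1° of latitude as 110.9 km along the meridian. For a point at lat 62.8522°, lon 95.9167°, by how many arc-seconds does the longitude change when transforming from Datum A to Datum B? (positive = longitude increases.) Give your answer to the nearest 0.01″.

Δλ = -12.66″

At latitude 62.8522°, cos φ = 0.456287.
1° of longitude at this latitude = 110.9 × cos φ = 50.60 km, so Δλ = -178.0 / 50602.3 = -0.0035176° = -12.663″.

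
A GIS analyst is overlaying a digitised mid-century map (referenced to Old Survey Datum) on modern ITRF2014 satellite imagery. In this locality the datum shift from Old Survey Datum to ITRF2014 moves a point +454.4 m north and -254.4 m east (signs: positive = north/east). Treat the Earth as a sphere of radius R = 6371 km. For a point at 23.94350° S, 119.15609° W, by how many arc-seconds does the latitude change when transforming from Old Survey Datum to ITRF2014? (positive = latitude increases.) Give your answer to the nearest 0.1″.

On a sphere of radius R, 1 rad of latitude = R, so Δφ = ΔN / R = 454.4 / 6371000 = 7.1323e-05 rad = 14.711″.

Δφ = 14.7″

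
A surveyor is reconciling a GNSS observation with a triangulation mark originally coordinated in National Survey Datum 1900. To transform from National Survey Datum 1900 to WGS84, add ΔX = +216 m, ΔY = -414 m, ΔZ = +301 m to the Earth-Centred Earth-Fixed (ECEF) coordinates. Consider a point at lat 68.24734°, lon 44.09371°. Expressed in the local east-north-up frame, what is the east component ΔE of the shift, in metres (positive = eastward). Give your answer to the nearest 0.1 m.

ΔE = -447.6 m

At φ = 68.24734°, λ = 44.09371°: sin φ = 0.928792, cos φ = 0.370601, sin λ = 0.695834, cos λ = 0.718203.
ΔE = −sin λ·ΔX + cos λ·ΔY = −(0.695834)·(216) + (0.718203)·(-414) = -447.64 m.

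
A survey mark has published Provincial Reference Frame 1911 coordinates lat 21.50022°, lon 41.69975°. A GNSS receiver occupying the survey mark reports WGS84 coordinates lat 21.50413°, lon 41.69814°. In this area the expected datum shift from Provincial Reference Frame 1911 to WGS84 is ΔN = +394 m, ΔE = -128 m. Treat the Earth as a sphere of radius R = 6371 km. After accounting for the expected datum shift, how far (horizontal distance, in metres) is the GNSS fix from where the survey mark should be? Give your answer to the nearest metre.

56 m

Observed coordinate differences: Δφ = +0.00391°, Δλ = -0.00161°.
Converting to metres (1° lat = 111195 m, cos φ = 0.930416): observed ΔN = 434.8 m, observed ΔE = -166.6 m.
Subtracting the expected shift leaves a residual of 434.8 − (394) = 40.8 m north and -166.6 − (-128) = -38.6 m east.
Residual distance = √(40.8² + (-38.6)²) = 56.1 m.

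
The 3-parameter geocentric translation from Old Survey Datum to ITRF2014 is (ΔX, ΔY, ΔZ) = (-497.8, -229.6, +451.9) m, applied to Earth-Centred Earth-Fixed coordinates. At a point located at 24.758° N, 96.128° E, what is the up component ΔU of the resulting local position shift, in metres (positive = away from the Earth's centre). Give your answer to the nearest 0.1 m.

ΔU = 30.2 m

The local up (radial) axis is (cos φ cos λ, cos φ sin λ, sin φ), giving ΔU = 48.256 − 207.305 + 189.250 = 30.20 m.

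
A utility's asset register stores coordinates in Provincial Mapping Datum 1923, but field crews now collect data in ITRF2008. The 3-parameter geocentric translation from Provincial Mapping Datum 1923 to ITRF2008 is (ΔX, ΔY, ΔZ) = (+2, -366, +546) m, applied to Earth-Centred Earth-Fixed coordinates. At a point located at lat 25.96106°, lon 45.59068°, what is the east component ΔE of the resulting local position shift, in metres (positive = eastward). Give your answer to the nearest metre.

ΔE = -258 m

At φ = 25.96106°, λ = 45.59068°: sin φ = 0.437760, cos φ = 0.899092, sin λ = 0.714359, cos λ = 0.699780.
ΔE = −sin λ·ΔX + cos λ·ΔY = −(0.714359)·(2) + (0.699780)·(-366) = -257.55 m.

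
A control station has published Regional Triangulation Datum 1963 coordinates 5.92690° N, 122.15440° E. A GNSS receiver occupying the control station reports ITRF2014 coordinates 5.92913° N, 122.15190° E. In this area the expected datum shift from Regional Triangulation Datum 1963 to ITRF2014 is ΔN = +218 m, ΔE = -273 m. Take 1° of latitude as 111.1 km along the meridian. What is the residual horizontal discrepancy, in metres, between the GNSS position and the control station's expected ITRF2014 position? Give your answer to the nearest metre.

30 m

Observed coordinate differences: Δφ = +0.00223°, Δλ = -0.00250°.
Converting to metres (1° lat = 111100 m, cos φ = 0.994654): observed ΔN = 247.8 m, observed ΔE = -276.3 m.
Subtracting the expected shift leaves a residual of 247.8 − (218) = 29.8 m north and -276.3 − (-273) = -3.3 m east.
Residual distance = √(29.8² + (-3.3)²) = 29.9 m.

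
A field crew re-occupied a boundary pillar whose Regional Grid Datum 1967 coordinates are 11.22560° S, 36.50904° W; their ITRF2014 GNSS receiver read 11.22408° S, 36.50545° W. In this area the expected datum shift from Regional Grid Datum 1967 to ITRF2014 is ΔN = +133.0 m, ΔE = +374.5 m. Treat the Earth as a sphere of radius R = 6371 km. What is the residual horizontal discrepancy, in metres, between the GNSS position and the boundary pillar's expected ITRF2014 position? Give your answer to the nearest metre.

40 m

Observed coordinate differences: Δφ = +0.00152°, Δλ = +0.00359°.
Converting to metres (1° lat = 111195 m, cos φ = 0.980868): observed ΔN = 169.0 m, observed ΔE = 391.6 m.
Subtracting the expected shift leaves a residual of 169.0 − (133.0) = 36.0 m north and 391.6 − (374.5) = 17.1 m east.
Residual distance = √(36.0² + 17.1²) = 39.8 m.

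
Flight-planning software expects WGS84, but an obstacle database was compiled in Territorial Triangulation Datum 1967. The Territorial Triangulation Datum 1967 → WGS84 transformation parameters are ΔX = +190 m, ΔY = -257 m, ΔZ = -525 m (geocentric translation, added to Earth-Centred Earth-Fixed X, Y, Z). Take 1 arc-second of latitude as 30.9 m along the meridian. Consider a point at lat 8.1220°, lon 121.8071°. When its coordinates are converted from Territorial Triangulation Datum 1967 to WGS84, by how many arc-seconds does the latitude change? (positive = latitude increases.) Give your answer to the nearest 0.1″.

Δφ = -15.4″

sin φ = 0.141281, cos φ = 0.989969, sin λ = 0.849827, cos λ = -0.527061.
North component: ΔN = −sin φ cos λ·ΔX − sin φ sin λ·ΔY + cos φ·ΔZ = −(0.141281)(-0.527061)(190) − (0.141281)(0.849827)(-257) + (0.989969)(-525) = -474.73 m.
1° of latitude spans 3600 × 30.90 = 111240 m, so Δφ = -474.73 / 111240 × 3600 = -15.363″.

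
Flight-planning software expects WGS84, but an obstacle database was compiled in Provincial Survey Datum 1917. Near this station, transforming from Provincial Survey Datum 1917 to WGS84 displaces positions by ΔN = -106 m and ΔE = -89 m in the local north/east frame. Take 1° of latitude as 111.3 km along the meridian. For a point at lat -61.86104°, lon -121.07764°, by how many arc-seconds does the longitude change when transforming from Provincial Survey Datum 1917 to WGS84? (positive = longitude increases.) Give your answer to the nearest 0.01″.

At latitude -61.86104°, cos φ = 0.471612.
1° of longitude at this latitude = 111.3 × cos φ = 52.49 km, so Δλ = -89.0 / 52490.4 = -0.0016955° = -6.104″.

Δλ = -6.10″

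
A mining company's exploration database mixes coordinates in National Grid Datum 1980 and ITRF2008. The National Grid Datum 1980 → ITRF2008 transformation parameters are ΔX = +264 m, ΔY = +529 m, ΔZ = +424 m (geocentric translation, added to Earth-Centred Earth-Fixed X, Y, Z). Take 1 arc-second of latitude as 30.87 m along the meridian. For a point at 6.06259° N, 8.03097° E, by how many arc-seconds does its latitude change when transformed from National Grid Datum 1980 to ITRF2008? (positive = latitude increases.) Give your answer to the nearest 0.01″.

sin φ = 0.105615, cos φ = 0.994407, sin λ = 0.139708, cos λ = 0.990193.
North component: ΔN = −sin φ cos λ·ΔX − sin φ sin λ·ΔY + cos φ·ΔZ = −(0.105615)(0.990193)(264) − (0.105615)(0.139708)(529) + (0.994407)(424) = 386.21 m.
1° of latitude spans 3600 × 30.87 = 111132 m, so Δφ = 386.21 / 111132 × 3600 = 12.511″.

Δφ = 12.51″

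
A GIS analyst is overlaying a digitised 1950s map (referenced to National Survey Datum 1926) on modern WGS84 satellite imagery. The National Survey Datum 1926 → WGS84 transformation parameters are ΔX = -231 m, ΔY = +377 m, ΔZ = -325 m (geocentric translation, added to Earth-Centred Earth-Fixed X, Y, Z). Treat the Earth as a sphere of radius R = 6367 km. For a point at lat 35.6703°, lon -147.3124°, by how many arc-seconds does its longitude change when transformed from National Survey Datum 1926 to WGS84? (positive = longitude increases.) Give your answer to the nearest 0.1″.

sin φ = 0.583120, cos φ = 0.812386, sin λ = -0.540058, cos λ = -0.841628.
East component: ΔE = −sin λ·ΔX + cos λ·ΔY = −(-0.540058)(-231) + (-0.841628)(377) = -442.05 m.
1° of latitude spans πR/180 = 111125 m; at latitude φ, 1° of longitude spans that × cos φ = 90276.5 m, so Δλ = -442.05 / 90276.5 × 3600 = -17.628″.

Δλ = -17.6″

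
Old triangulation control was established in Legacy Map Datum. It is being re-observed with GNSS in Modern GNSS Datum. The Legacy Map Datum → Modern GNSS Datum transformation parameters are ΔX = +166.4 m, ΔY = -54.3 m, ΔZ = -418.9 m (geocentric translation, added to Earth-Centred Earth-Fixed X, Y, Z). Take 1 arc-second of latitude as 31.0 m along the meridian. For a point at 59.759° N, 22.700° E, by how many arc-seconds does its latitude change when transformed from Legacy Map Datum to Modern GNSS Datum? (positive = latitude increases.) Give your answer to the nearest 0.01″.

sin φ = 0.863915, cos φ = 0.503638, sin λ = 0.385906, cos λ = 0.922538.
North component: ΔN = −sin φ cos λ·ΔX − sin φ sin λ·ΔY + cos φ·ΔZ = −(0.863915)(0.922538)(166.4) − (0.863915)(0.385906)(-54.3) + (0.503638)(-418.9) = -325.49 m.
1° of latitude spans 3600 × 31.00 = 111600 m, so Δφ = -325.49 / 111600 × 3600 = -10.500″.

Δφ = -10.50″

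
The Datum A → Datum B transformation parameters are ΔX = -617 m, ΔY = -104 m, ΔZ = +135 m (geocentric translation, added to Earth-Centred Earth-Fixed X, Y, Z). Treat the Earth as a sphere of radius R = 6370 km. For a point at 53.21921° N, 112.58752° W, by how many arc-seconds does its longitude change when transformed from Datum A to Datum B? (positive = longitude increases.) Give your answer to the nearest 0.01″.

Δλ = -28.65″

sin φ = 0.800932, cos φ = 0.598755, sin λ = -0.923294, cos λ = -0.384094.
East component: ΔE = −sin λ·ΔX + cos λ·ΔY = −(-0.923294)(-617) + (-0.384094)(-104) = -529.73 m.
1° of latitude spans πR/180 = 111177 m; at latitude φ, 1° of longitude spans that × cos φ = 66568.1 m, so Δλ = -529.73 / 66568.1 × 3600 = -28.648″.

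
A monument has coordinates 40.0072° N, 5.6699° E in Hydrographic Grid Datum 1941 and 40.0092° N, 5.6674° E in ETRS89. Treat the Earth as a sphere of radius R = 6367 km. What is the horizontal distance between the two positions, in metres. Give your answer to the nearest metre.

308 m

Δφ = 40.0092° − 40.0072° = +0.0020°; Δλ = 5.6674° − 5.6699° = -0.0025°.
1° along a meridian = πR/180 = 111125 m.
ΔN = Δφ × 111125 = 222.3 m; ΔE = Δλ × 111125 × cos(40.0072°) = -0.0025 × 111125 × 0.765964 = -212.8 m.
Distance = √(ΔE² + ΔN²) = √((-212.8)² + 222.3²) = 307.7 m.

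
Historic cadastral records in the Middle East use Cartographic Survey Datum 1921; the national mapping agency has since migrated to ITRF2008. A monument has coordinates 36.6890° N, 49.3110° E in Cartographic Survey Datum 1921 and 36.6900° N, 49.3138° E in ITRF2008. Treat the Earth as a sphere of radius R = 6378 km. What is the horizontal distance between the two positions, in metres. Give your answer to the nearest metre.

Δφ = 36.6900° − 36.6890° = +0.0010°; Δλ = 49.3138° − 49.3110° = +0.0028°.
1° along a meridian = πR/180 = 111317 m.
ΔN = Δφ × 111317 = 111.3 m; ΔE = Δλ × 111317 × cos(36.6890°) = +0.0028 × 111317 × 0.801890 = 249.9 m.
Distance = √(ΔE² + ΔN²) = √(249.9² + 111.3²) = 273.6 m.

274 m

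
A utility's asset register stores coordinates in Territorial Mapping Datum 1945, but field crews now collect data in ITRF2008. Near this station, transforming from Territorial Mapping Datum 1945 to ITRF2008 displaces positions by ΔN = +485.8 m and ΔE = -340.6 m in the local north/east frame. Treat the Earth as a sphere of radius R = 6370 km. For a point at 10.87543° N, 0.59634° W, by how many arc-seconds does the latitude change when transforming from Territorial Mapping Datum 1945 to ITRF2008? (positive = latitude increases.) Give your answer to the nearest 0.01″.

On a sphere of radius R, 1 rad of latitude = R, so Δφ = ΔN / R = 485.8 / 6370000 = 7.6264e-05 rad = 15.731″.

Δφ = 15.73″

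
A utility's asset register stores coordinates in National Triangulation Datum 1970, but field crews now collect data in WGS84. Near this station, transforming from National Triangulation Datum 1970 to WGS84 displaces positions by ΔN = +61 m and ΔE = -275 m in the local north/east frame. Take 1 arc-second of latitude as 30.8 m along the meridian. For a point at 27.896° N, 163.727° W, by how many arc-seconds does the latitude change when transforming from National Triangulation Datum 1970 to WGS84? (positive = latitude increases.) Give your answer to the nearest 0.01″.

1″ of latitude = 30.80 m, so Δφ = 61.0 / 30.80 = 1.981″.

Δφ = 1.98″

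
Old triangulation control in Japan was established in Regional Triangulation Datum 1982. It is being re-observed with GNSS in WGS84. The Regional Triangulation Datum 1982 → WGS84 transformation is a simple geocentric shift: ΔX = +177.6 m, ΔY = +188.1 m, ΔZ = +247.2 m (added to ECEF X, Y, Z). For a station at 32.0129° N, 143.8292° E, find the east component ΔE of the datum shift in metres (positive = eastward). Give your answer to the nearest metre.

At φ = 32.0129°, λ = 143.8292°: sin φ = 0.530110, cos φ = 0.847929, sin λ = 0.590194, cos λ = -0.807261.
ΔE = −sin λ·ΔX + cos λ·ΔY = −(0.590194)·(177.6) + (-0.807261)·(188.1) = -256.66 m.

ΔE = -257 m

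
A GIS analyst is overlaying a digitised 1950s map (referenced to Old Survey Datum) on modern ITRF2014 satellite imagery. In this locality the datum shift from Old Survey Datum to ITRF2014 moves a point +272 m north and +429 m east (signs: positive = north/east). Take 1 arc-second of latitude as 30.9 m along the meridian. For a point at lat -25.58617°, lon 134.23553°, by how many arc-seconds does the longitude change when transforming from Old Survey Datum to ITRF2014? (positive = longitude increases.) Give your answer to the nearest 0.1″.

At latitude -25.58617°, cos φ = 0.901937.
1″ of longitude at this latitude = 30.90 × cos φ = 27.8698 m, so Δλ = 429.0 / 27.8698 = 15.393″.

Δλ = 15.4″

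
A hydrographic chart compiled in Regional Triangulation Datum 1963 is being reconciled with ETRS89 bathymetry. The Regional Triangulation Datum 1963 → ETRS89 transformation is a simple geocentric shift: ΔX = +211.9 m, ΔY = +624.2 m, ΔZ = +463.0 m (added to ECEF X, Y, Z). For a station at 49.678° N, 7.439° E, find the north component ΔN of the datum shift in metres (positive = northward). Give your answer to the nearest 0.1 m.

At φ = 49.678°, λ = 7.439°: sin φ = 0.762420, cos φ = 0.647083, sin λ = 0.129471, cos λ = 0.991583.
ΔN = −sin φ cos λ·ΔX − sin φ sin λ·ΔY + cos φ·ΔZ = −(0.762420)(0.991583)(211.9) − (0.762420)(0.129471)(624.2) + (0.647083)(463.0) = 77.79 m.

ΔN = 77.8 m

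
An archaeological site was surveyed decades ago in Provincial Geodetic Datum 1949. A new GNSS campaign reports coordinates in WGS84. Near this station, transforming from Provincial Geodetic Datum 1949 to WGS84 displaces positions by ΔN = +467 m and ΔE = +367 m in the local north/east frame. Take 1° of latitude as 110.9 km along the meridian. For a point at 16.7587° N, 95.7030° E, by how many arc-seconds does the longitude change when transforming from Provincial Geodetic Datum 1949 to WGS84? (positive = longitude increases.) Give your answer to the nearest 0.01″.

At latitude 16.7587°, cos φ = 0.957528.
1° of longitude at this latitude = 110.9 × cos φ = 106.19 km, so Δλ = 367.0 / 106189.8 = 0.0034561° = 12.442″.

Δλ = 12.44″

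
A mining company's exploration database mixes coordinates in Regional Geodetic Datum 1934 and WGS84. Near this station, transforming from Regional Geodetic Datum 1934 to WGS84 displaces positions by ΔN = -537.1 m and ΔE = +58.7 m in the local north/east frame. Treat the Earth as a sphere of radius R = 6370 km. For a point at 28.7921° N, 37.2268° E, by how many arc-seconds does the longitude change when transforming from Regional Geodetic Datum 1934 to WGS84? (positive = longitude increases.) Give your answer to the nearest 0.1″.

At latitude 28.7921°, cos φ = 0.876373.
One radian of longitude at latitude φ spans R cos φ, so Δλ = ΔE / (R cos φ) = 58.7 / (6370000 × 0.876373) = 1.0515e-05 rad = 2.169″.

Δλ = 2.2″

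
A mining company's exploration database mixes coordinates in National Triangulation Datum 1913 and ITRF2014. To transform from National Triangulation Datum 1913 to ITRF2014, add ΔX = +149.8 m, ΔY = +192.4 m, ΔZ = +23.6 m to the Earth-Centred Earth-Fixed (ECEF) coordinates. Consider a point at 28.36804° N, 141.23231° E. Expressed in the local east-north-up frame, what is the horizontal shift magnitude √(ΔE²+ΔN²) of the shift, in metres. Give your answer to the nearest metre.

The local east axis at (φ, λ) is (−sin λ, cos λ, 0), so ΔE = −sin(141.23231°)·149.8 + cos(141.23231°)·192.4 = -243.81 m.
The local north axis is (−sin φ cos λ, −sin φ sin λ, cos φ), giving ΔN = 55.495 − 57.241 + 20.766 = 19.02 m.
Horizontal magnitude = √(ΔE² + ΔN²) = √((-243.81)² + 19.02²) = 244.55 m.

245 m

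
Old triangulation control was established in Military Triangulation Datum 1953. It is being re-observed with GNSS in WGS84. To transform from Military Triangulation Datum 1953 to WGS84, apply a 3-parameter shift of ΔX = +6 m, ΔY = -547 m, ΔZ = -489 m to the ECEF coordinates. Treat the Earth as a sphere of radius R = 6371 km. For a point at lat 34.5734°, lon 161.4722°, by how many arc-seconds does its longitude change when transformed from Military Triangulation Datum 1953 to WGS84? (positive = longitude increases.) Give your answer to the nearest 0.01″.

Δλ = 20.32″

sin φ = 0.567462, cos φ = 0.823400, sin λ = 0.317765, cos λ = -0.948170.
East component: ΔE = −sin λ·ΔX + cos λ·ΔY = −(0.317765)(6) + (-0.948170)(-547) = 516.74 m.
1° of latitude spans πR/180 = 111195 m; at latitude φ, 1° of longitude spans that × cos φ = 91557.9 m, so Δλ = 516.74 / 91557.9 × 3600 = 20.318″.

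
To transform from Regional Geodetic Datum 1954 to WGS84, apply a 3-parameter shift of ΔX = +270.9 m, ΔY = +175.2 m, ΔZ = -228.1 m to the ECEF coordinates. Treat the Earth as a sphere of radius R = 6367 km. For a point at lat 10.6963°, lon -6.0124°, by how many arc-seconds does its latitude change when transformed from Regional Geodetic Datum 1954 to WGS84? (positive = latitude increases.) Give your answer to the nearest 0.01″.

sin φ = 0.185603, cos φ = 0.982625, sin λ = -0.104744, cos λ = 0.994499.
North component: ΔN = −sin φ cos λ·ΔX − sin φ sin λ·ΔY + cos φ·ΔZ = −(0.185603)(0.994499)(270.9) − (0.185603)(-0.104744)(175.2) + (0.982625)(-228.1) = -270.73 m.
1° of latitude spans πR/180 = 111125 m, so Δφ = -270.73 / 111125 × 3600 = -8.771″.

Δφ = -8.77″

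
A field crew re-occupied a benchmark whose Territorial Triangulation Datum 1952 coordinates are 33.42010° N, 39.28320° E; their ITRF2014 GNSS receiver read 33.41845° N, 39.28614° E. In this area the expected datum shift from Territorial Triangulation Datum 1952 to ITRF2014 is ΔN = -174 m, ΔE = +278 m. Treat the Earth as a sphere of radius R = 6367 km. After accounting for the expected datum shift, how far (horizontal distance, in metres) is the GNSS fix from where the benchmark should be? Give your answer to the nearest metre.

11 m

Observed coordinate differences: Δφ = -0.00165°, Δλ = +0.00294°.
Converting to metres (1° lat = 111125 m, cos φ = 0.834655): observed ΔN = -183.4 m, observed ΔE = 272.7 m.
Subtracting the expected shift leaves a residual of -183.4 − (-174) = -9.4 m north and 272.7 − (278) = -5.3 m east.
Residual distance = √((-9.4)² + (-5.3)²) = 10.8 m.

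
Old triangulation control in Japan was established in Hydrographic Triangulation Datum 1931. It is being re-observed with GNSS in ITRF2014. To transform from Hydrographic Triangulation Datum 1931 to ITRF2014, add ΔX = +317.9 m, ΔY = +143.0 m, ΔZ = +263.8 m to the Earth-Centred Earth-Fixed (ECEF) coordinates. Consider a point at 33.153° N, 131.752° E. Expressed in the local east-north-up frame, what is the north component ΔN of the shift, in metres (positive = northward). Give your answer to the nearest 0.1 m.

ΔN = 278.3 m

The local north axis is (−sin φ cos λ, −sin φ sin λ, cos φ), giving ΔN = 115.769 − 58.342 + 220.857 = 278.28 m.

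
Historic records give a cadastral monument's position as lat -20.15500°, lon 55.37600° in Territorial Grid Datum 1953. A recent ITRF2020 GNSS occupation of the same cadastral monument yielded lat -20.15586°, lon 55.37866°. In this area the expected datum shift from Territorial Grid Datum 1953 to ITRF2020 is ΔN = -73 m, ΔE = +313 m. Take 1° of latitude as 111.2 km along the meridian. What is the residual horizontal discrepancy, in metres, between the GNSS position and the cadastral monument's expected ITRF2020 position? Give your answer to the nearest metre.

42 m

Observed coordinate differences: Δφ = -0.00086°, Δλ = +0.00266°.
Converting to metres (1° lat = 111200 m, cos φ = 0.938764): observed ΔN = -95.6 m, observed ΔE = 277.7 m.
Subtracting the expected shift leaves a residual of -95.6 − (-73) = -22.6 m north and 277.7 − (313) = -35.3 m east.
Residual distance = √((-22.6)² + (-35.3)²) = 41.9 m.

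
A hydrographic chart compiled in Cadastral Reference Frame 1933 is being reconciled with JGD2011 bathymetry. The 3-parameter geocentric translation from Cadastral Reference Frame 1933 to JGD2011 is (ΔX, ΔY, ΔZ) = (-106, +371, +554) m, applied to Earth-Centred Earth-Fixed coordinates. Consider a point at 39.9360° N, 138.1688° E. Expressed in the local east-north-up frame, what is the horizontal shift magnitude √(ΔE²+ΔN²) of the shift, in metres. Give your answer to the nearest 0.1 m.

At φ = 39.9360°, λ = 138.1688°: sin φ = 0.641932, cos φ = 0.766762, sin λ = 0.666938, cos λ = -0.745113.
ΔE = −sin λ·ΔX + cos λ·ΔY = −(0.666938)·(-106) + (-0.745113)·(371) = -205.74 m.
ΔN = −sin φ cos λ·ΔX − sin φ sin λ·ΔY + cos φ·ΔZ = −(0.641932)(-0.745113)(-106) − (0.641932)(0.666938)(371) + (0.766762)(554) = 215.25 m.
Horizontal magnitude = √(ΔE² + ΔN²) = √((-205.74)² + 215.25²) = 297.76 m.

297.8 m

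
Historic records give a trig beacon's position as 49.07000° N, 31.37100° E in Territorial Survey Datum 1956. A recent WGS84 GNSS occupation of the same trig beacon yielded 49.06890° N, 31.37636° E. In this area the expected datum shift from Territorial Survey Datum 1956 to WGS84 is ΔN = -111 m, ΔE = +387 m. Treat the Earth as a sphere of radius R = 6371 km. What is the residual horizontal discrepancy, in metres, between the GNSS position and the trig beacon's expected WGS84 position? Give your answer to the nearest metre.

12 m

Observed coordinate differences: Δφ = -0.00110°, Δλ = +0.00536°.
Converting to metres (1° lat = 111195 m, cos φ = 0.655136): observed ΔN = -122.3 m, observed ΔE = 390.5 m.
Subtracting the expected shift leaves a residual of -122.3 − (-111) = -11.3 m north and 390.5 − (387) = 3.5 m east.
Residual distance = √((-11.3)² + 3.5²) = 11.8 m.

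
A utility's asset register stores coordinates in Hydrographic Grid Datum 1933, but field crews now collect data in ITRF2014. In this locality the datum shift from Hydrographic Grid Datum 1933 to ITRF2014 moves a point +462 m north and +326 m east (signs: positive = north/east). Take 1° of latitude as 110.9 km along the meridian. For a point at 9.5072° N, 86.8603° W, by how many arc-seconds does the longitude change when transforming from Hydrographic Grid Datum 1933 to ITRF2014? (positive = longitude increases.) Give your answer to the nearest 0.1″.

Δλ = 10.7″

At latitude 9.5072°, cos φ = 0.986265.
1° of longitude at this latitude = 110.9 × cos φ = 109.38 km, so Δλ = 326.0 / 109376.8 = 0.0029805° = 10.730″.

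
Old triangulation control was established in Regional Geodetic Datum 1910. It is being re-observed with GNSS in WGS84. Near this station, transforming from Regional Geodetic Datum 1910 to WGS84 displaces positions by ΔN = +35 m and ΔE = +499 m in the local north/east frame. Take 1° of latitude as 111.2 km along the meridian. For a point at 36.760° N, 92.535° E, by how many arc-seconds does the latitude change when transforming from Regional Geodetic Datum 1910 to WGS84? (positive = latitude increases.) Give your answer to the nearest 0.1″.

1° of latitude = 111.2 km, so Δφ = 35.0 / 111200 = 0.0003147° = 1.133″.

Δφ = 1.1″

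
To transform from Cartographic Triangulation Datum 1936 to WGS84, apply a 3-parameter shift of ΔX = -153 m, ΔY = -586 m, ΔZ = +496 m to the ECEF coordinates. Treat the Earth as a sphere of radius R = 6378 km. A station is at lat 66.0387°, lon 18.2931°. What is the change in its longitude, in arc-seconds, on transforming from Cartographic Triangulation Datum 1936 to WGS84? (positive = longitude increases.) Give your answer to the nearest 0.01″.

Δλ = -40.48″

sin φ = 0.913820, cos φ = 0.406120, sin λ = 0.313878, cos λ = 0.949463.
East component: ΔE = −sin λ·ΔX + cos λ·ΔY = −(0.313878)(-153) + (0.949463)(-586) = -508.36 m.
1° of latitude spans πR/180 = 111317 m; at latitude φ, 1° of longitude spans that × cos φ = 45208.0 m, so Δλ = -508.36 / 45208.0 × 3600 = -40.482″.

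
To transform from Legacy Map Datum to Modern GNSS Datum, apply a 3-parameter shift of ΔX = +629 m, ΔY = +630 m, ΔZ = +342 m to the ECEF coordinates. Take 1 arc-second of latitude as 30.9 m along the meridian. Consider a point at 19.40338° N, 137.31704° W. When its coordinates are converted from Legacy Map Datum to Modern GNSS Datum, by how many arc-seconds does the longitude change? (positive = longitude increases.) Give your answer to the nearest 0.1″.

sin φ = 0.332217, cos φ = 0.943203, sin λ = -0.677941, cos λ = -0.735116.
East component: ΔE = −sin λ·ΔX + cos λ·ΔY = −(-0.677941)(629) + (-0.735116)(630) = -36.70 m.
1° of latitude spans 3600 × 30.90 = 111240 m; at latitude φ, 1° of longitude spans that × cos φ = 104921.9 m, so Δλ = -36.70 / 104921.9 × 3600 = -1.259″.

Δλ = -1.3″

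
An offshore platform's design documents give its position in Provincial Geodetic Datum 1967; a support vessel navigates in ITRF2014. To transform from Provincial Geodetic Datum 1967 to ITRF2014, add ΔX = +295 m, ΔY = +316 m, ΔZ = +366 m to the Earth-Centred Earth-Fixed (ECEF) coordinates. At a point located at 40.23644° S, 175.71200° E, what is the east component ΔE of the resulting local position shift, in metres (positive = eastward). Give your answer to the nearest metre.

The local east axis at (φ, λ) is (−sin λ, cos λ, 0), so ΔE = −sin(175.71200°)·295 + cos(175.71200°)·316 = -337.17 m.

ΔE = -337 m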